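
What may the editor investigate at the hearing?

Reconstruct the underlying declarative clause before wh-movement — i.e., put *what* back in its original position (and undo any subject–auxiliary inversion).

'what' is the direct object of 'investigate'. It moves to the left edge, and the trace sits right after 'investigate':
What may the editor investigate ___ at the hearing?

The editor may investigate what at the hearing.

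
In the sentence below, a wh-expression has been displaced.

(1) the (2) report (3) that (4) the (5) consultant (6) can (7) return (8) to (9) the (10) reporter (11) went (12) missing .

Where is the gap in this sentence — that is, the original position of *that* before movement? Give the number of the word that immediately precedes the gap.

'that' functions as the direct object of 'return'. It moves to the left edge, and the trace sits right after 'return':
The report that the consultant can return ___ to the reporter went missing.
'return' is word 7.

7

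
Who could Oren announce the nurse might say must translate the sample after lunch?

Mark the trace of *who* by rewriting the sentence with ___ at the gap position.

Who could Oren announce the nurse might say ___ must translate the sample after lunch?

Underlying clause: Oren could announce the nurse might say who must translate the sample after lunch.
'who' functions as the subject of the clause embedded under 'say'. The gap is right after 'say'.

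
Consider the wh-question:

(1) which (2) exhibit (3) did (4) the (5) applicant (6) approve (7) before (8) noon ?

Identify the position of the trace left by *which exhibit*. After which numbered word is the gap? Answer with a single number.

Pre-movement form: The applicant did approve which exhibit before noon.
The filler 'which exhibit' is interpreted as the direct object of 'approve'. It moves to the left edge, and the trace sits right after 'approve':
Which exhibit did the applicant approve ___ before noon?
'approve' is word 6.

6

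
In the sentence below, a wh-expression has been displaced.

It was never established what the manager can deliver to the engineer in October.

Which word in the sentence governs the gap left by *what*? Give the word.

Underlying clause: The manager can deliver what to the engineer in October.
'what' is the direct object of 'deliver'. Wh-movement fronts it, leaving a gap right after 'deliver':
It was never established what the manager can deliver ___ to the engineer in October.

deliver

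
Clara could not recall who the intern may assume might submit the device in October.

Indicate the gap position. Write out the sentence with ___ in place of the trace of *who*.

Clara could not recall who the intern may assume ___ might submit the device in October.

Before movement: The intern may assume who might submit the device in October.
'who' is the subject of the clause embedded under 'assume'. The gap is right after 'assume'.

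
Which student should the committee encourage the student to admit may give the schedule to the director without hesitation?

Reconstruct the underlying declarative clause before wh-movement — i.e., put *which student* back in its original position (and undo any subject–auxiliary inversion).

The committee should encourage the student to admit which student may give the schedule to the director without hesitation.

'which student' is the subject of the clause embedded under 'admit'. Wh-movement fronts it, leaving a gap right after 'admit':
Which student should the committee encourage the student to admit ___ may give the schedule to the director without hesitation?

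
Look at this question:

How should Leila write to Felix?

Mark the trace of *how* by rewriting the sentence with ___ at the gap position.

Underlying clause: Leila should write to Felix how.
'how' functions as the manner adjunct. The gap is right after 'Felix'.

How should Leila write to Felix ___?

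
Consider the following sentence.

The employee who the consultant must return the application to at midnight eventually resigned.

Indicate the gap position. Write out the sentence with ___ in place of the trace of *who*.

'who' is the object of the preposition 'to' (recipient of 'return'). The gap is right after 'to'.

The employee who the consultant must return the application to ___ at midnight eventually resigned.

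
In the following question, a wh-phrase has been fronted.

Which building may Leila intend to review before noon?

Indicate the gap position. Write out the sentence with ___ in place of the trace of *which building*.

Which building may Leila intend to review ___ before noon?

In situ: Leila may intend to review which building before noon.
'which building' is the direct object of 'review'. The gap is right after 'review'.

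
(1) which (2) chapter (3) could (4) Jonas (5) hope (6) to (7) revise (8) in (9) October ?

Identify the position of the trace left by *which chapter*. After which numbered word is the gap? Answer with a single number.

Before movement: Jonas could hope to revise which chapter in October.
The filler 'which chapter' is interpreted as the direct object of 'revise'. It moves to the left edge, and the trace sits right after 'revise':
Which chapter could Jonas hope to revise ___ in October?
'revise' is word 7.

7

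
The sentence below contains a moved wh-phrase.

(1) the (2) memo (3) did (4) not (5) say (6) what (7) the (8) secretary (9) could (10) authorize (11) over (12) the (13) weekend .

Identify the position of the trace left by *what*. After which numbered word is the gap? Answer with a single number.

10

Before movement: The secretary could authorize what over the weekend.
'what' is the direct object of 'authorize'. It moves to the left edge, and the trace sits right after 'authorize':
The memo did not say what the secretary could authorize ___ over the weekend.
'authorize' is word 10.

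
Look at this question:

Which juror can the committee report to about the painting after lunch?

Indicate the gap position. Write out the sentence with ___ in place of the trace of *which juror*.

Underlying clause: The committee can report to which juror about the painting after lunch.
'which juror' functions as the object of the preposition 'to'. The gap is right after 'to'.

Which juror can the committee report to ___ about the painting after lunch?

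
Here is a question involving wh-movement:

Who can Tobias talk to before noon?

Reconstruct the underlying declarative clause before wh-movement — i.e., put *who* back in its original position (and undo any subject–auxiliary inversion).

Tobias can talk to who before noon.

'who' functions as the object of the preposition 'to'. Wh-movement fronts it, leaving a gap right after 'to':
Who can Tobias talk to ___ before noon?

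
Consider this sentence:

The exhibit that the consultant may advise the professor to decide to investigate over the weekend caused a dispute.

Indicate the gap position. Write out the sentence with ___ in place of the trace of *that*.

'that' is the direct object of 'investigate'. The gap is right after 'investigate'.

The exhibit that the consultant may advise the professor to decide to investigate ___ over the weekend caused a dispute.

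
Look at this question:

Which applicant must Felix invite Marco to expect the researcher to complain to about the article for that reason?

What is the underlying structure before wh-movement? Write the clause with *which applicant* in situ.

Felix must invite Marco to expect the researcher to complain to which applicant about the article for that reason.

'which applicant' functions as the object of the preposition 'to'. Fronting leaves a gap immediately after 'to':
Which applicant must Felix invite Marco to expect the researcher to complain to ___ about the article for that reason?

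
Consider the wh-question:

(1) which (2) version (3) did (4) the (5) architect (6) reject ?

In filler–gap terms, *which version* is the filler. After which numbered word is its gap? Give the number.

In situ: The architect did reject which version.
The filler 'which version' is interpreted as the direct object of 'reject'. Fronting leaves a gap immediately after 'reject':
Which version did the architect reject ___?
'reject' is word 6.

6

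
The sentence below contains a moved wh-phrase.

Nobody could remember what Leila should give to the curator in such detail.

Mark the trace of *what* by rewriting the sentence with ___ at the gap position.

Pre-movement form: Leila should give what to the curator in such detail.
The filler 'what' is interpreted as the direct object of 'give'. The gap is right after 'give'.

Nobody could remember what Leila should give ___ to the curator in such detail.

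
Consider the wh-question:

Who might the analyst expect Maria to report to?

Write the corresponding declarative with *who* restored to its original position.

The filler 'who' is interpreted as the object of the preposition 'to'. Wh-movement fronts it, leaving a gap right after 'to':
Who might the analyst expect Maria to report to ___?

The analyst might expect Maria to report to who.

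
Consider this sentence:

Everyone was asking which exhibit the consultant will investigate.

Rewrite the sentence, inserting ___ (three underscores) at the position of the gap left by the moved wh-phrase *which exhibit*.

Everyone was asking which exhibit the consultant will investigate ___.

Underlying clause: The consultant will investigate which exhibit.
'which exhibit' is the direct object of 'investigate'. The gap is right after 'investigate'.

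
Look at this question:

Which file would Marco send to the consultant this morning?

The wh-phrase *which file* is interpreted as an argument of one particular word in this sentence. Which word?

In situ: Marco would send which file to the consultant this morning.
'which file' functions as the direct object of 'send'. It moves to the left edge, and the trace sits right after 'send':
Which file would Marco send ___ to the consultant this morning?

send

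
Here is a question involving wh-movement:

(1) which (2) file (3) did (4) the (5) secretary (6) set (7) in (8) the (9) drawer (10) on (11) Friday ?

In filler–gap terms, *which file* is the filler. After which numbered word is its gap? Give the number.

In situ: The secretary did set which file in the drawer on Friday.
The filler 'which file' is interpreted as the direct object of 'set'. Fronting leaves a gap immediately after 'set':
Which file did the secretary set ___ in the drawer on Friday?
'set' is word 6.

6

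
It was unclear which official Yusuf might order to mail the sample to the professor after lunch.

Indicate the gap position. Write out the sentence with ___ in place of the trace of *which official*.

It was unclear which official Yusuf might order ___ to mail the sample to the professor after lunch.

Pre-movement form: Yusuf might order which official to mail the sample to the professor after lunch.
'which official' functions as the direct object of 'order'. The gap is right after 'order'.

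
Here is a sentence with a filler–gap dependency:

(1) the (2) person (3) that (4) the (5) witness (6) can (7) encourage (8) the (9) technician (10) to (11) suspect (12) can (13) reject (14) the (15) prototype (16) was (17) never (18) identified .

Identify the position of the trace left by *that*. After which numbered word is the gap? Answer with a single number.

11

'that' is the subject of the clause embedded under 'suspect'. Fronting leaves a gap immediately after 'suspect':
The person that the witness can encourage the technician to suspect ___ can reject the prototype was never identified.
'suspect' is word 11.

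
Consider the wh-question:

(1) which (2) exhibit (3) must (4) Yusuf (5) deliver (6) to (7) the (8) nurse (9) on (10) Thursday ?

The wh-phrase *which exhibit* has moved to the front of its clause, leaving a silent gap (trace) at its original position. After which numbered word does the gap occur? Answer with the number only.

Pre-movement form: Yusuf must deliver which exhibit to the nurse on Thursday.
'which exhibit' functions as the direct object of 'deliver'. Wh-movement fronts it, leaving a gap right after 'deliver':
Which exhibit must Yusuf deliver ___ to the nurse on Thursday?
'deliver' is word 5.

5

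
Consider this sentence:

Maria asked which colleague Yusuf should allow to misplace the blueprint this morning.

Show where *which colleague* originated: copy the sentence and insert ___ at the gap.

Maria asked which colleague Yusuf should allow ___ to misplace the blueprint this morning.

Underlying clause: Yusuf should allow which colleague to misplace the blueprint this morning.
'which colleague' functions as the direct object of 'allow'. The gap is right after 'allow'.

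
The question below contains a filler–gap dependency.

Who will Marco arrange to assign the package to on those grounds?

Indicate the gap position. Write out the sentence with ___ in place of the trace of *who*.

Pre-movement form: Marco will arrange to assign the package to who on those grounds.
The filler 'who' is interpreted as the object of the preposition 'to' (recipient of 'assign'). The gap is right after 'to'.

Who will Marco arrange to assign the package to ___ on those grounds?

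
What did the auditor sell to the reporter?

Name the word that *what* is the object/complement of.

Underlying clause: The auditor did sell what to the reporter.
'what' functions as the direct object of 'sell'. It moves to the left edge, and the trace sits right after 'sell':
What did the auditor sell ___ to the reporter?

sell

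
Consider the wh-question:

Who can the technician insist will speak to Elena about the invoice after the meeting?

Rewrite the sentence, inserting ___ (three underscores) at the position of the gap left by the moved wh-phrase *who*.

Who can the technician insist ___ will speak to Elena about the invoice after the meeting?

In situ: The technician can insist who will speak to Elena about the invoice after the meeting.
'who' is the subject of the clause embedded under 'insist'. The gap is right after 'insist'.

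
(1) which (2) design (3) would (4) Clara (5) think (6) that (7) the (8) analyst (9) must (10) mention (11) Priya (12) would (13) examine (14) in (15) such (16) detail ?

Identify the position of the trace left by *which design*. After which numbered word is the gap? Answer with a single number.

13

Before movement: Clara would think that the analyst must mention Priya would examine which design in such detail.
'which design' functions as the direct object of 'examine'. It moves to the left edge, and the trace sits right after 'examine':
Which design would Clara think that the analyst must mention Priya would examine ___ in such detail?
'examine' is word 13.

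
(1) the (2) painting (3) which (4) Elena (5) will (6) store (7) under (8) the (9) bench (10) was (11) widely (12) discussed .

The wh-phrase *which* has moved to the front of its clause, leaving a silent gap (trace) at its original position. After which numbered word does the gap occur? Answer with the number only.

The filler 'which' is interpreted as the direct object of 'store'. It moves to the left edge, and the trace sits right after 'store':
The painting which Elena will store ___ under the bench was widely discussed.
'store' is word 6.

6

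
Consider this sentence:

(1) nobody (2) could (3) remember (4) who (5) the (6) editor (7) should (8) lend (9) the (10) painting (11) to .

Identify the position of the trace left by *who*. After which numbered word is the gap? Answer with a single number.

Before movement: The editor should lend the painting to who.
The filler 'who' is interpreted as the object of the preposition 'to' (recipient of 'lend'). Wh-movement fronts it, leaving a gap right after 'to':
Nobody could remember who the editor should lend the painting to ___.
'to' is word 11.

11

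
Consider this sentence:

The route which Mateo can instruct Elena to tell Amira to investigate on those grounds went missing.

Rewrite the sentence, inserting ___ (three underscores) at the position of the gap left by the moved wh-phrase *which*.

The route which Mateo can instruct Elena to tell Amira to investigate ___ on those grounds went missing.

'which' is the direct object of 'investigate'. The gap is right after 'investigate'.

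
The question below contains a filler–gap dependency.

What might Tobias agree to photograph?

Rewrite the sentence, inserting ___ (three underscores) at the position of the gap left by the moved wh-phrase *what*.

Underlying clause: Tobias might agree to photograph what.
'what' is the direct object of 'photograph'. The gap is right after 'photograph'.

What might Tobias agree to photograph ___?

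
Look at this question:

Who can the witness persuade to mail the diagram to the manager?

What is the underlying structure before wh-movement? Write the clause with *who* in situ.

The witness can persuade who to mail the diagram to the manager.

The filler 'who' is interpreted as the direct object of 'persuade'. Wh-movement fronts it, leaving a gap right after 'persuade':
Who can the witness persuade ___ to mail the diagram to the manager?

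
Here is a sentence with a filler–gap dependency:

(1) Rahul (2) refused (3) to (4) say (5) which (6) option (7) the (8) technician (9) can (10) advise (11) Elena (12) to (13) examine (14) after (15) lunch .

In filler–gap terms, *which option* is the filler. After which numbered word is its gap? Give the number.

13

Before movement: The technician can advise Elena to examine which option after lunch.
'which option' functions as the direct object of 'examine'. It moves to the left edge, and the trace sits right after 'examine':
Rahul refused to say which option the technician can advise Elena to examine ___ after lunch.
'examine' is word 13.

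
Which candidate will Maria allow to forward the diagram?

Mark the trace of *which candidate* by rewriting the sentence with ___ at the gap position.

Which candidate will Maria allow ___ to forward the diagram?

Pre-movement form: Maria will allow which candidate to forward the diagram.
'which candidate' functions as the direct object of 'allow'. The gap is right after 'allow'.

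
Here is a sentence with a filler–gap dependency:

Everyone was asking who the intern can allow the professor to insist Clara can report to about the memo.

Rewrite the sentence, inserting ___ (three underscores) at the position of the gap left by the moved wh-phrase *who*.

Before movement: The intern can allow the professor to insist Clara can report to who about the memo.
'who' functions as the object of the preposition 'to'. The gap is right after 'to'.

Everyone was asking who the intern can allow the professor to insist Clara can report to ___ about the memo.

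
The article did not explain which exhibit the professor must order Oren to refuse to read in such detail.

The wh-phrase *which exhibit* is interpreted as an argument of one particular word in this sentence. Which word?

Pre-movement form: The professor must order Oren to refuse to read which exhibit in such detail.
'which exhibit' is the direct object of 'read'. Wh-movement fronts it, leaving a gap right after 'read':
The article did not explain which exhibit the professor must order Oren to refuse to read ___ in such detail.

read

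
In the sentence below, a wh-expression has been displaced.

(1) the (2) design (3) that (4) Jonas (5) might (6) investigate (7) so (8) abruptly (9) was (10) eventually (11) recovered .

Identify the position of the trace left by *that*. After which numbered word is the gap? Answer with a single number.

'that' is the direct object of 'investigate'. Fronting leaves a gap immediately after 'investigate':
The design that Jonas might investigate ___ so abruptly was eventually recovered.
'investigate' is word 6.

6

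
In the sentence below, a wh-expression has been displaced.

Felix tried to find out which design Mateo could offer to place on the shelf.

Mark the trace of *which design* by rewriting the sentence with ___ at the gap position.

Pre-movement form: Mateo could offer to place which design on the shelf.
'which design' functions as the direct object of 'place'. The gap is right after 'place'.

Felix tried to find out which design Mateo could offer to place ___ on the shelf.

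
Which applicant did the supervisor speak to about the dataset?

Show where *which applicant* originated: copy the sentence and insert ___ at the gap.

Which applicant did the supervisor speak to ___ about the dataset?

Underlying clause: The supervisor did speak to which applicant about the dataset.
The filler 'which applicant' is interpreted as the object of the preposition 'to'. The gap is right after 'to'.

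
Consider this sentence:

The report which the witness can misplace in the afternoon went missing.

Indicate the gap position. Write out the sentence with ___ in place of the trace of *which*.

The report which the witness can misplace ___ in the afternoon went missing.

The filler 'which' is interpreted as the direct object of 'misplace'. The gap is right after 'misplace'.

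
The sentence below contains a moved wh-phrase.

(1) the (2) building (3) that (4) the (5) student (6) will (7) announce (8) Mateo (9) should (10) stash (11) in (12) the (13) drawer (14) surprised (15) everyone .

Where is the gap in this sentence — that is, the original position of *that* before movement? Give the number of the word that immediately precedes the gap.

10

'that' functions as the direct object of 'stash'. Fronting leaves a gap immediately after 'stash':
The building that the student will announce Mateo should stash ___ in the drawer surprised everyone.
'stash' is word 10.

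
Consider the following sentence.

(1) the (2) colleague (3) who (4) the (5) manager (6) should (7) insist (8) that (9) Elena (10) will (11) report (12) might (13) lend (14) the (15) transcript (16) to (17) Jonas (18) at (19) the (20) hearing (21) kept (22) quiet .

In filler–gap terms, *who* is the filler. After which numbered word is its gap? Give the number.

11

'who' functions as the subject of the clause embedded under 'report'. It moves to the left edge, and the trace sits right after 'report':
The colleague who the manager should insist that Elena will report ___ might lend the transcript to Jonas at the hearing kept quiet.
'report' is word 11.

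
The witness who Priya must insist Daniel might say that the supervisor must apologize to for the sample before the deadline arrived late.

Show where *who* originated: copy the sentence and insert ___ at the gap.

The witness who Priya must insist Daniel might say that the supervisor must apologize to ___ for the sample before the deadline arrived late.

The filler 'who' is interpreted as the object of the preposition 'to'. The gap is right after 'to'.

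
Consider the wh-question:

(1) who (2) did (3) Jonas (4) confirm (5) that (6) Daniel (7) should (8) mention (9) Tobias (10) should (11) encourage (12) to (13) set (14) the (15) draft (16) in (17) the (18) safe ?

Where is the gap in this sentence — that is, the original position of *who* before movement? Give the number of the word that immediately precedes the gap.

Underlying clause: Jonas did confirm that Daniel should mention Tobias should encourage who to set the draft in the safe.
The filler 'who' is interpreted as the direct object of 'encourage'. It moves to the left edge, and the trace sits right after 'encourage':
Who did Jonas confirm that Daniel should mention Tobias should encourage ___ to set the draft in the safe?
'encourage' is word 11.

11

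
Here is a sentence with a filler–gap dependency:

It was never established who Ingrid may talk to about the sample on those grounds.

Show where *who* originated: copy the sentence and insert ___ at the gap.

It was never established who Ingrid may talk to ___ about the sample on those grounds.

Underlying clause: Ingrid may talk to who about the sample on those grounds.
The filler 'who' is interpreted as the object of the preposition 'to'. The gap is right after 'to'.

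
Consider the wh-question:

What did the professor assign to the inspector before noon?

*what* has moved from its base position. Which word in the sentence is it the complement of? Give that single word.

assign

Pre-movement form: The professor did assign what to the inspector before noon.
'what' functions as the direct object of 'assign'. Wh-movement fronts it, leaving a gap right after 'assign':
What did the professor assign ___ to the inspector before noon?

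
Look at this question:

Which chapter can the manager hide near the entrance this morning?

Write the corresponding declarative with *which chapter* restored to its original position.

The filler 'which chapter' is interpreted as the direct object of 'hide'. Wh-movement fronts it, leaving a gap right after 'hide':
Which chapter can the manager hide ___ near the entrance this morning?

The manager can hide which chapter near the entrance this morning.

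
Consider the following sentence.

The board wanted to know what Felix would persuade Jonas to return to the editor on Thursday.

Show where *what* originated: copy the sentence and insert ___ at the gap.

The board wanted to know what Felix would persuade Jonas to return ___ to the editor on Thursday.

Pre-movement form: Felix would persuade Jonas to return what to the editor on Thursday.
'what' is the direct object of 'return'. The gap is right after 'return'.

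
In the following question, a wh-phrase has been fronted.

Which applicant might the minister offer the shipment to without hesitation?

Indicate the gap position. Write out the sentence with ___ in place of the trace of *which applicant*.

Which applicant might the minister offer the shipment to ___ without hesitation?

Underlying clause: The minister might offer the shipment to which applicant without hesitation.
The filler 'which applicant' is interpreted as the object of the preposition 'to' (recipient of 'offer'). The gap is right after 'to'.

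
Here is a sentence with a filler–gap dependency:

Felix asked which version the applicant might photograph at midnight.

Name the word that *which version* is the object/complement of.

photograph

Pre-movement form: The applicant might photograph which version at midnight.
The filler 'which version' is interpreted as the direct object of 'photograph'. Fronting leaves a gap immediately after 'photograph':
Felix asked which version the applicant might photograph ___ at midnight.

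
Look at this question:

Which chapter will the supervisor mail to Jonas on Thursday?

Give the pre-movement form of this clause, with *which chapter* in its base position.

'which chapter' functions as the direct object of 'mail'. Wh-movement fronts it, leaving a gap right after 'mail':
Which chapter will the supervisor mail ___ to Jonas on Thursday?

The supervisor will mail which chapter to Jonas on Thursday.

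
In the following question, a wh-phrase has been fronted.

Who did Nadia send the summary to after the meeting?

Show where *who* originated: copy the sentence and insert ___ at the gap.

Pre-movement form: Nadia did send the summary to who after the meeting.
'who' functions as the object of the preposition 'to' (recipient of 'send'). The gap is right after 'to'.

Who did Nadia send the summary to ___ after the meeting?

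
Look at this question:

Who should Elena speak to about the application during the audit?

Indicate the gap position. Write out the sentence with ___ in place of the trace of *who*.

Before movement: Elena should speak to who about the application during the audit.
'who' functions as the object of the preposition 'to'. The gap is right after 'to'.

Who should Elena speak to ___ about the application during the audit?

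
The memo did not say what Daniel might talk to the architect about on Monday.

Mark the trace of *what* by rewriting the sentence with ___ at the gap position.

The memo did not say what Daniel might talk to the architect about ___ on Monday.

In situ: Daniel might talk to the architect about what on Monday.
'what' is the object of the preposition 'about'. The gap is right after 'about'.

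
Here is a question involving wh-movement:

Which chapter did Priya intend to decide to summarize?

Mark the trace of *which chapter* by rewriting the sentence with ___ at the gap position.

Which chapter did Priya intend to decide to summarize ___?

Before movement: Priya did intend to decide to summarize which chapter.
'which chapter' functions as the direct object of 'summarize'. The gap is right after 'summarize'.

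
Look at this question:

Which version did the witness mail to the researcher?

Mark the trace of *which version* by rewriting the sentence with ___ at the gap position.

Which version did the witness mail ___ to the researcher?

Before movement: The witness did mail which version to the researcher.
'which version' functions as the direct object of 'mail'. The gap is right after 'mail'.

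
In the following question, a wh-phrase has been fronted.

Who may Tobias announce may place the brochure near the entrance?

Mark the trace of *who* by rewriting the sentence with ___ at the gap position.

Who may Tobias announce ___ may place the brochure near the entrance?

Pre-movement form: Tobias may announce who may place the brochure near the entrance.
'who' functions as the subject of the clause embedded under 'announce'. The gap is right after 'announce'.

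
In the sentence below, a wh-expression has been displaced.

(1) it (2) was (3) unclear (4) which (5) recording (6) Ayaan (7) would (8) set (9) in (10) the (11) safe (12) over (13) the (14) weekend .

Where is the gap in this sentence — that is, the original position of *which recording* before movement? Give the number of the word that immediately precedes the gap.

In situ: Ayaan would set which recording in the safe over the weekend.
The filler 'which recording' is interpreted as the direct object of 'set'. It moves to the left edge, and the trace sits right after 'set':
It was unclear which recording Ayaan would set ___ in the safe over the weekend.
'set' is word 8.

8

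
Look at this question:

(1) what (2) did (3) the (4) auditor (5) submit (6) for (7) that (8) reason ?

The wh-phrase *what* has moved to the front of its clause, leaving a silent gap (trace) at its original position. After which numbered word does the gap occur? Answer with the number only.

Pre-movement form: The auditor did submit what for that reason.
'what' is the direct object of 'submit'. Fronting leaves a gap immediately after 'submit':
What did the auditor submit ___ for that reason?
'submit' is word 5.

5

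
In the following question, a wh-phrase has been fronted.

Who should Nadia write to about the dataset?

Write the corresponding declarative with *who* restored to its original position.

Nadia should write to who about the dataset.

'who' is the object of the preposition 'to'. Fronting leaves a gap immediately after 'to':
Who should Nadia write to ___ about the dataset?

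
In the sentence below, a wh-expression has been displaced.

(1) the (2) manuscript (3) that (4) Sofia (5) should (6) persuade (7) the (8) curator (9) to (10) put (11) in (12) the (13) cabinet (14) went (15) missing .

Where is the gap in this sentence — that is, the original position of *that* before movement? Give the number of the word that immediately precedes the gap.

'that' functions as the direct object of 'put'. Wh-movement fronts it, leaving a gap right after 'put':
The manuscript that Sofia should persuade the curator to put ___ in the cabinet went missing.
'put' is word 10.

10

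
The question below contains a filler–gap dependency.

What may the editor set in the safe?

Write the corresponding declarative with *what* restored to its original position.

'what' is the direct object of 'set'. Fronting leaves a gap immediately after 'set':
What may the editor set ___ in the safe?

The editor may set what in the safe.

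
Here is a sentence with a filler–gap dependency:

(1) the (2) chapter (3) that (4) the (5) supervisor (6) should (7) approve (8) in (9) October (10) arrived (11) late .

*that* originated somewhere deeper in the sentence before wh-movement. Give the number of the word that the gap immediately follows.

'that' functions as the direct object of 'approve'. Fronting leaves a gap immediately after 'approve':
The chapter that the supervisor should approve ___ in October arrived late.
'approve' is word 7.

7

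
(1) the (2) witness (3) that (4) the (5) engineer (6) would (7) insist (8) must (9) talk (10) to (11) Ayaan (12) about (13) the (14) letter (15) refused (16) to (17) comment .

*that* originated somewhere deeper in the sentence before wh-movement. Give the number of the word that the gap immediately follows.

7

'that' is the subject of the clause embedded under 'insist'. It moves to the left edge, and the trace sits right after 'insist':
The witness that the engineer would insist ___ must talk to Ayaan about the letter refused to comment.
'insist' is word 7.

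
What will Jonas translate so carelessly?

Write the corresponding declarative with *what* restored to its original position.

Jonas will translate what so carelessly.

'what' is the direct object of 'translate'. Fronting leaves a gap immediately after 'translate':
What will Jonas translate ___ so carelessly?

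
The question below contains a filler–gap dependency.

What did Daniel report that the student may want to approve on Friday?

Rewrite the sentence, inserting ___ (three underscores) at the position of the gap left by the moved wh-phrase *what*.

Underlying clause: Daniel did report that the student may want to approve what on Friday.
'what' is the direct object of 'approve'. The gap is right after 'approve'.

What did Daniel report that the student may want to approve ___ on Friday?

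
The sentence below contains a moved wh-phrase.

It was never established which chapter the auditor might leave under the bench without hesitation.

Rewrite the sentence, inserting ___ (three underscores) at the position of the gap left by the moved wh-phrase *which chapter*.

It was never established which chapter the auditor might leave ___ under the bench without hesitation.

Pre-movement form: The auditor might leave which chapter under the bench without hesitation.
The filler 'which chapter' is interpreted as the direct object of 'leave'. The gap is right after 'leave'.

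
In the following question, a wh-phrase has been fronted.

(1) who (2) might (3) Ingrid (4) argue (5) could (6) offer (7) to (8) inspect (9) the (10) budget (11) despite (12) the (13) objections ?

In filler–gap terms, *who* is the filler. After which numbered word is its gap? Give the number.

4

In situ: Ingrid might argue who could offer to inspect the budget despite the objections.
'who' is the subject of the clause embedded under 'argue'. Wh-movement fronts it, leaving a gap right after 'argue':
Who might Ingrid argue ___ could offer to inspect the budget despite the objections?
'argue' is word 4.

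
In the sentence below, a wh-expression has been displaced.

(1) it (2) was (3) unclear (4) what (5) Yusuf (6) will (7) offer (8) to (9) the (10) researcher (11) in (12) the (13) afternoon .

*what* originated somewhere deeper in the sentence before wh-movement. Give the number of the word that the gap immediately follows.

7

Underlying clause: Yusuf will offer what to the researcher in the afternoon.
'what' is the direct object of 'offer'. Fronting leaves a gap immediately after 'offer':
It was unclear what Yusuf will offer ___ to the researcher in the afternoon.
'offer' is word 7.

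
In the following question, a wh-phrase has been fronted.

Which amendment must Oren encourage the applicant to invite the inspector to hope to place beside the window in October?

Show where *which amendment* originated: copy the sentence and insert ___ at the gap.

Pre-movement form: Oren must encourage the applicant to invite the inspector to hope to place which amendment beside the window in October.
The filler 'which amendment' is interpreted as the direct object of 'place'. The gap is right after 'place'.

Which amendment must Oren encourage the applicant to invite the inspector to hope to place ___ beside the window in October?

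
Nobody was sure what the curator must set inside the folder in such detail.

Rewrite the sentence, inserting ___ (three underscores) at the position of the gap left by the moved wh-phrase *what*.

Nobody was sure what the curator must set ___ inside the folder in such detail.

Underlying clause: The curator must set what inside the folder in such detail.
'what' functions as the direct object of 'set'. The gap is right after 'set'.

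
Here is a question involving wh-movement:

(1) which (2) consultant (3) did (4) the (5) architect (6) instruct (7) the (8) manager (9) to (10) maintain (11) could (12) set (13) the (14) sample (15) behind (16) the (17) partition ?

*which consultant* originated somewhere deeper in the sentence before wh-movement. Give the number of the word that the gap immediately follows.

In situ: The architect did instruct the manager to maintain which consultant could set the sample behind the partition.
'which consultant' is the subject of the clause embedded under 'maintain'. Wh-movement fronts it, leaving a gap right after 'maintain':
Which consultant did the architect instruct the manager to maintain ___ could set the sample behind the partition?
'maintain' is word 10.

10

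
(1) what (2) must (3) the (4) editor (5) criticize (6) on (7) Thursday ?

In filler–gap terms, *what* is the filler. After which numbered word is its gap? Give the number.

5

Pre-movement form: The editor must criticize what on Thursday.
'what' functions as the direct object of 'criticize'. Fronting leaves a gap immediately after 'criticize':
What must the editor criticize ___ on Thursday?
'criticize' is word 5.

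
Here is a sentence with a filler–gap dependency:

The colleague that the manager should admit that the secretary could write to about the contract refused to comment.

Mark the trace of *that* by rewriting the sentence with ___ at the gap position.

'that' functions as the object of the preposition 'to'. The gap is right after 'to'.

The colleague that the manager should admit that the secretary could write to ___ about the contract refused to comment.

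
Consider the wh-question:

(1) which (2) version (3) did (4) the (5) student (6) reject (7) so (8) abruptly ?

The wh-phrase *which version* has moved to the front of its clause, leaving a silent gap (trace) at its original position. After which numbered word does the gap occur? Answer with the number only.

Underlying clause: The student did reject which version so abruptly.
The filler 'which version' is interpreted as the direct object of 'reject'. Wh-movement fronts it, leaving a gap right after 'reject':
Which version did the student reject ___ so abruptly?
'reject' is word 6.

6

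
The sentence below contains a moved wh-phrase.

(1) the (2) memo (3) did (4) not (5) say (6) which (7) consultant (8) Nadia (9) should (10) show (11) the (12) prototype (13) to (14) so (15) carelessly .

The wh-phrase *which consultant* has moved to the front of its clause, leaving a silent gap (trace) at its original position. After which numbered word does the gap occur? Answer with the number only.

Underlying clause: Nadia should show the prototype to which consultant so carelessly.
'which consultant' functions as the object of the preposition 'to' (recipient of 'show'). Wh-movement fronts it, leaving a gap right after 'to':
The memo did not say which consultant Nadia should show the prototype to ___ so carelessly.
'to' is word 13.

13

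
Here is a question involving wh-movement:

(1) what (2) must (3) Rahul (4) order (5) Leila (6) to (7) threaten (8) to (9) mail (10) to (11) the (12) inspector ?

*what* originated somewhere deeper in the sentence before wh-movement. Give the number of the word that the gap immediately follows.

Before movement: Rahul must order Leila to threaten to mail what to the inspector.
'what' functions as the direct object of 'mail'. It moves to the left edge, and the trace sits right after 'mail':
What must Rahul order Leila to threaten to mail ___ to the inspector?
'mail' is word 9.

9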